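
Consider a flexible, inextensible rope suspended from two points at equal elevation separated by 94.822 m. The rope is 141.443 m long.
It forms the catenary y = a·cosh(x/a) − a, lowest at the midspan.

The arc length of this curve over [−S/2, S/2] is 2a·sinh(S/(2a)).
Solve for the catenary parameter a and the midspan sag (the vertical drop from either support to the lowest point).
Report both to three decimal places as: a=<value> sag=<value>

a=29.446 sag=47.161

seed: a₀ = √(S³/(24(L−S))) = √(94.822³/(24·46.621)) = 27.603697
iter 1: u=1.717560  f(a)=+7.380e+00  f'(a)=-4.485e+00  a ← 27.603697 − (+7.380e+00/-4.485e+00) = 29.249071
iter 2: u=1.620940  f(a)=+7.113e-01  f'(a)=-3.659e+00  a ← 29.249071 − (+7.113e-01/-3.659e+00) = 29.443488
iter 3: u=1.610237  f(a)=+8.165e-03  f'(a)=-3.575e+00  a ← 29.443488 − (+8.165e-03/-3.575e+00) = 29.445772
iter 4: u=1.610112  f(a)=+1.103e-06  f'(a)=-3.574e+00  a ← 29.445772 − (+1.103e-06/-3.574e+00) = 29.445772
iter 5: u=1.610112  f(a)=+2.842e-14  f'(a)=-3.574e+00  a ← 29.445772 − (+2.842e-14/-3.574e+00) = 29.445772
converged: |Δa| < 1e-12 after 5 iterations
sag = a·(cosh(S/(2a)) − 1) = 29.445772·(cosh(1.610112) − 1) = 47.160912
T_max/T_min = cosh(S/(2a)) = 2.601619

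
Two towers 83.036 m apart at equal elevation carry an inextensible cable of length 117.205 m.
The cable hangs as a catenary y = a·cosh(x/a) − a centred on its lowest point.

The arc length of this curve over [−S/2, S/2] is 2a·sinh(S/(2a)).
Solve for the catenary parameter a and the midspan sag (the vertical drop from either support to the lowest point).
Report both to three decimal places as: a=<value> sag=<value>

seed: a₀ = √(S³/(24(L−S))) = √(83.036³/(24·34.169)) = 26.422741
iter 1: u=1.571298  f(a)=+4.475e+00  f'(a)=-3.284e+00  a ← 26.422741 − (+4.475e+00/-3.284e+00) = 27.785407
iter 2: u=1.494238  f(a)=+3.695e-01  f'(a)=-2.762e+00  a ← 27.785407 − (+3.695e-01/-2.762e+00) = 27.919171
iter 3: u=1.487079  f(a)=+3.020e-03  f'(a)=-2.717e+00  a ← 27.919171 − (+3.020e-03/-2.717e+00) = 27.920282
iter 4: u=1.487019  f(a)=+2.053e-07  f'(a)=-2.717e+00  a ← 27.920282 − (+2.053e-07/-2.717e+00) = 27.920282
iter 5: u=1.487019  f(a)=+0.000e+00  f'(a)=-2.717e+00  a ← 27.920282 − (+0.000e+00/-2.717e+00) = 27.920282
converged: |Δa| < 1e-12 after 5 iterations
sag = a·(cosh(S/(2a)) − 1) = 27.920282·(cosh(1.487019) − 1) = 36.993470
T_max/T_min = cosh(S/(2a)) = 2.324968

a=27.920 sag=36.993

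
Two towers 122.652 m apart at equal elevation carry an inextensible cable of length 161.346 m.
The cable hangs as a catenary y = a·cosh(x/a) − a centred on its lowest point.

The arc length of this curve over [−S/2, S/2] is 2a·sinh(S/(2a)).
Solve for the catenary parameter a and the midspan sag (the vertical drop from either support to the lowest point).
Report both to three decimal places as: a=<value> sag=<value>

a=46.547 sag=46.591

seed: a₀ = √(S³/(24(L−S))) = √(122.652³/(24·38.694)) = 44.574298
iter 1: u=1.375815  f(a)=+3.832e+00  f'(a)=-2.088e+00  a ← 44.574298 − (+3.832e+00/-2.088e+00) = 46.409527
iter 2: u=1.321410  f(a)=+2.493e-01  f'(a)=-1.824e+00  a ← 46.409527 − (+2.493e-01/-1.824e+00) = 46.546218
iter 3: u=1.317529  f(a)=+1.218e-03  f'(a)=-1.806e+00  a ← 46.546218 − (+1.218e-03/-1.806e+00) = 46.546892
iter 4: u=1.317510  f(a)=+2.941e-08  f'(a)=-1.806e+00  a ← 46.546892 − (+2.941e-08/-1.806e+00) = 46.546892
iter 5: u=1.317510  f(a)=+2.842e-14  f'(a)=-1.806e+00  a ← 46.546892 − (+2.842e-14/-1.806e+00) = 46.546892
converged: |Δa| < 1e-12 after 5 iterations
sag = a·(cosh(S/(2a)) − 1) = 46.546892·(cosh(1.317510) − 1) = 46.591425
T_max/T_min = cosh(S/(2a)) = 2.000957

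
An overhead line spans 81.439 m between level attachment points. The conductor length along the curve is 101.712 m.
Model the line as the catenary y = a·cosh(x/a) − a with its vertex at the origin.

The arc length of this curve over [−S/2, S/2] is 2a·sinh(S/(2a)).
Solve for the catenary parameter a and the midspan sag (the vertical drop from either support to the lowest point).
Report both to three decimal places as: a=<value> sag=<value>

a=34.497 sag=26.955

seed: a₀ = √(S³/(24(L−S))) = √(81.439³/(24·20.273)) = 33.318391
iter 1: u=1.222133  f(a)=+1.569e+00  f'(a)=-1.409e+00  a ← 33.318391 − (+1.569e+00/-1.409e+00) = 34.432198
iter 2: u=1.182600  f(a)=+8.211e-02  f'(a)=-1.265e+00  a ← 34.432198 − (+8.211e-02/-1.265e+00) = 34.497120
iter 3: u=1.180374  f(a)=+2.524e-04  f'(a)=-1.257e+00  a ← 34.497120 − (+2.524e-04/-1.257e+00) = 34.497321
iter 4: u=1.180367  f(a)=+2.400e-09  f'(a)=-1.257e+00  a ← 34.497321 − (+2.400e-09/-1.257e+00) = 34.497321
iter 5: u=1.180367  f(a)=+1.421e-14  f'(a)=-1.257e+00  a ← 34.497321 − (+1.421e-14/-1.257e+00) = 34.497321
converged: |Δa| < 1e-12 after 5 iterations
sag = a·(cosh(S/(2a)) − 1) = 34.497321·(cosh(1.180367) − 1) = 26.955082
T_max/T_min = cosh(S/(2a)) = 1.781367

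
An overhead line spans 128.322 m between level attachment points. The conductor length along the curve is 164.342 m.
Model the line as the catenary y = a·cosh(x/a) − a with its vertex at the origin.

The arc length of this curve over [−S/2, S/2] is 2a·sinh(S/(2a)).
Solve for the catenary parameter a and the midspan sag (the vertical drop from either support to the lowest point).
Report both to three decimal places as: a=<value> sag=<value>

a=51.400 sag=45.523

seed: a₀ = √(S³/(24(L−S))) = √(128.322³/(24·36.020)) = 49.439515
iter 1: u=1.297768  f(a)=+3.158e+00  f'(a)=-1.718e+00  a ← 49.439515 − (+3.158e+00/-1.718e+00) = 51.277804
iter 2: u=1.251243  f(a)=+1.847e-01  f'(a)=-1.522e+00  a ← 51.277804 − (+1.847e-01/-1.522e+00) = 51.399120
iter 3: u=1.248290  f(a)=+7.183e-04  f'(a)=-1.510e+00  a ← 51.399120 − (+7.183e-04/-1.510e+00) = 51.399595
iter 4: u=1.248278  f(a)=+1.096e-08  f'(a)=-1.510e+00  a ← 51.399595 − (+1.096e-08/-1.510e+00) = 51.399595
iter 5: u=1.248278  f(a)=+0.000e+00  f'(a)=-1.510e+00  a ← 51.399595 − (+0.000e+00/-1.510e+00) = 51.399595
converged: |Δa| < 1e-12 after 5 iterations
sag = a·(cosh(S/(2a)) − 1) = 51.399595·(cosh(1.248278) − 1) = 45.523011
T_max/T_min = cosh(S/(2a)) = 1.885669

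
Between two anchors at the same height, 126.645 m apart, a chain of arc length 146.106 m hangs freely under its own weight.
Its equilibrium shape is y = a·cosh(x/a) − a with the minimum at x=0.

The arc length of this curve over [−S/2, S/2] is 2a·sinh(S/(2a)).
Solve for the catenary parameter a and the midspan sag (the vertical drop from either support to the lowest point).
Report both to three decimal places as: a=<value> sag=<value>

seed: a₀ = √(S³/(24(L−S))) = √(126.645³/(24·19.461)) = 65.946823
iter 1: u=0.960205  f(a)=+9.171e-01  f'(a)=-6.464e-01  a ← 65.946823 − (+9.171e-01/-6.464e-01) = 67.365505
iter 2: u=0.939984  f(a)=+3.043e-02  f'(a)=-6.042e-01  a ← 67.365505 − (+3.043e-02/-6.042e-01) = 67.415868
iter 3: u=0.939282  f(a)=+3.605e-05  f'(a)=-6.028e-01  a ← 67.415868 − (+3.605e-05/-6.028e-01) = 67.415928
iter 4: u=0.939281  f(a)=+5.070e-11  f'(a)=-6.028e-01  a ← 67.415928 − (+5.070e-11/-6.028e-01) = 67.415928
iter 5: u=0.939281  f(a)=+2.842e-14  f'(a)=-6.028e-01  a ← 67.415928 − (+2.842e-14/-6.028e-01) = 67.415928
converged: |Δa| < 1e-12 after 5 iterations
sag = a·(cosh(S/(2a)) − 1) = 67.415928·(cosh(0.939281) − 1) = 31.990552
T_max/T_min = cosh(S/(2a)) = 1.474525

a=67.416 sag=31.991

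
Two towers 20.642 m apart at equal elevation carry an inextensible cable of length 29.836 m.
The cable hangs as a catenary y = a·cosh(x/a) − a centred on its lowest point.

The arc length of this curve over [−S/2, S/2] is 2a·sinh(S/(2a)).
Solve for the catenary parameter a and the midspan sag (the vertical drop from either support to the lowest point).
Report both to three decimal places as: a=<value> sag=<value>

seed: a₀ = √(S³/(24(L−S))) = √(20.642³/(24·9.194)) = 6.313494
iter 1: u=1.634752  f(a)=+1.310e+00  f'(a)=-3.769e+00  a ← 6.313494 − (+1.310e+00/-3.769e+00) = 6.660982
iter 2: u=1.549471  f(a)=+1.159e-01  f'(a)=-3.129e+00  a ← 6.660982 − (+1.159e-01/-3.129e+00) = 6.698024
iter 3: u=1.540902  f(a)=+1.102e-03  f'(a)=-3.070e+00  a ← 6.698024 − (+1.102e-03/-3.070e+00) = 6.698384
iter 4: u=1.540819  f(a)=+1.018e-07  f'(a)=-3.069e+00  a ← 6.698384 − (+1.018e-07/-3.069e+00) = 6.698384
iter 5: u=1.540819  f(a)=+3.553e-15  f'(a)=-3.069e+00  a ← 6.698384 − (+3.553e-15/-3.069e+00) = 6.698384
converged: |Δa| < 1e-12 after 5 iterations
sag = a·(cosh(S/(2a)) − 1) = 6.698384·(cosh(1.540819) − 1) = 9.654447
T_max/T_min = cosh(S/(2a)) = 2.441310

a=6.698 sag=9.654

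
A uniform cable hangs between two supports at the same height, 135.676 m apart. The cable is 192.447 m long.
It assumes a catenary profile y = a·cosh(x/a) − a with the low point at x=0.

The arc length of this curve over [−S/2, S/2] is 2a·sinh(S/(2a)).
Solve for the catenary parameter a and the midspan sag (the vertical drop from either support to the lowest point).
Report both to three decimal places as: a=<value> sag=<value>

a=45.278 sag=61.066

seed: a₀ = √(S³/(24(L−S))) = √(135.676³/(24·56.771)) = 42.813985
iter 1: u=1.584482  f(a)=+7.568e+00  f'(a)=-3.380e+00  a ← 42.813985 − (+7.568e+00/-3.380e+00) = 45.052695
iter 2: u=1.505748  f(a)=+6.341e-01  f'(a)=-2.836e+00  a ← 45.052695 − (+6.341e-01/-2.836e+00) = 45.276311
iter 3: u=1.498311  f(a)=+5.351e-03  f'(a)=-2.788e+00  a ← 45.276311 − (+5.351e-03/-2.788e+00) = 45.278231
iter 4: u=1.498248  f(a)=+3.882e-07  f'(a)=-2.787e+00  a ← 45.278231 − (+3.882e-07/-2.787e+00) = 45.278231
iter 5: u=1.498248  f(a)=+0.000e+00  f'(a)=-2.787e+00  a ← 45.278231 − (+0.000e+00/-2.787e+00) = 45.278231
converged: |Δa| < 1e-12 after 5 iterations
sag = a·(cosh(S/(2a)) − 1) = 45.278231·(cosh(1.498248) − 1) = 61.065928
T_max/T_min = cosh(S/(2a)) = 2.348682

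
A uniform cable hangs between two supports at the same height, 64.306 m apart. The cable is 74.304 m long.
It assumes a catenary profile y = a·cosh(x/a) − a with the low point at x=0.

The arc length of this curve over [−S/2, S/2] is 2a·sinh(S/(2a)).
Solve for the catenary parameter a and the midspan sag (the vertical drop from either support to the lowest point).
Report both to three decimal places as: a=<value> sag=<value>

seed: a₀ = √(S³/(24(L−S))) = √(64.306³/(24·9.998)) = 33.290097
iter 1: u=0.965843  f(a)=+4.768e-01  f'(a)=-6.586e-01  a ← 33.290097 − (+4.768e-01/-6.586e-01) = 34.014106
iter 2: u=0.945284  f(a)=+1.600e-02  f'(a)=-6.151e-01  a ← 34.014106 − (+1.600e-02/-6.151e-01) = 34.040118
iter 3: u=0.944562  f(a)=+1.940e-05  f'(a)=-6.136e-01  a ← 34.040118 − (+1.940e-05/-6.136e-01) = 34.040150
iter 4: u=0.944561  f(a)=+2.858e-11  f'(a)=-6.136e-01  a ← 34.040150 − (+2.858e-11/-6.136e-01) = 34.040150
iter 5: u=0.944561  f(a)=+0.000e+00  f'(a)=-6.136e-01  a ← 34.040150 − (+0.000e+00/-6.136e-01) = 34.040150
converged: |Δa| < 1e-12 after 5 iterations
sag = a·(cosh(S/(2a)) − 1) = 34.040150·(cosh(0.944561) − 1) = 16.348370
T_max/T_min = cosh(S/(2a)) = 1.480267

a=34.040 sag=16.348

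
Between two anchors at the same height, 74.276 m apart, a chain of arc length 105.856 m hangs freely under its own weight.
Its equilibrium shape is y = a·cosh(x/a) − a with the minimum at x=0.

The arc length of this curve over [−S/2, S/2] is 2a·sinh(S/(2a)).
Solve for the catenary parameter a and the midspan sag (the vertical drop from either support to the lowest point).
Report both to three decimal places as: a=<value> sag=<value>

a=24.610 sag=33.760

seed: a₀ = √(S³/(24(L−S))) = √(74.276³/(24·31.580)) = 23.252041
iter 1: u=1.597193  f(a)=+4.282e+00  f'(a)=-3.475e+00  a ← 23.252041 − (+4.282e+00/-3.475e+00) = 24.483992
iter 2: u=1.516828  f(a)=+3.638e-01  f'(a)=-2.908e+00  a ← 24.483992 − (+3.638e-01/-2.908e+00) = 24.609111
iter 3: u=1.509116  f(a)=+3.166e-03  f'(a)=-2.857e+00  a ← 24.609111 − (+3.166e-03/-2.857e+00) = 24.610219
iter 4: u=1.509048  f(a)=+2.443e-07  f'(a)=-2.857e+00  a ← 24.610219 − (+2.443e-07/-2.857e+00) = 24.610219
iter 5: u=1.509048  f(a)=-1.421e-14  f'(a)=-2.857e+00  a ← 24.610219 − (-1.421e-14/-2.857e+00) = 24.610219
converged: |Δa| < 1e-12 after 5 iterations
sag = a·(cosh(S/(2a)) − 1) = 24.610219·(cosh(1.509048) − 1) = 33.759602
T_max/T_min = cosh(S/(2a)) = 2.371772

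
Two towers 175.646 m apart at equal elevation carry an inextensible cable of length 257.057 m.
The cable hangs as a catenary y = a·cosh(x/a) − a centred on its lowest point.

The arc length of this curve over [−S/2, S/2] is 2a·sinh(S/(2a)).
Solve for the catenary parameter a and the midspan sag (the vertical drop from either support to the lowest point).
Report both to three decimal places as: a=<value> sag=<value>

seed: a₀ = √(S³/(24(L−S))) = √(175.646³/(24·81.411)) = 52.663562
iter 1: u=1.667624  f(a)=+1.210e+01  f'(a)=-4.041e+00  a ← 52.663562 − (+1.210e+01/-4.041e+00) = 55.657345
iter 2: u=1.577923  f(a)=+1.108e+00  f'(a)=-3.332e+00  a ← 55.657345 − (+1.108e+00/-3.332e+00) = 55.989996
iter 3: u=1.568548  f(a)=+1.137e-02  f'(a)=-3.264e+00  a ← 55.989996 − (+1.137e-02/-3.264e+00) = 55.993480
iter 4: u=1.568450  f(a)=+1.225e-06  f'(a)=-3.263e+00  a ← 55.993480 − (+1.225e-06/-3.263e+00) = 55.993481
iter 5: u=1.568450  f(a)=+0.000e+00  f'(a)=-3.263e+00  a ← 55.993481 − (+0.000e+00/-3.263e+00) = 55.993481
converged: |Δa| < 1e-12 after 5 iterations
sag = a·(cosh(S/(2a)) − 1) = 55.993481·(cosh(1.568450) − 1) = 84.202258
T_max/T_min = cosh(S/(2a)) = 2.503787

a=55.993 sag=84.202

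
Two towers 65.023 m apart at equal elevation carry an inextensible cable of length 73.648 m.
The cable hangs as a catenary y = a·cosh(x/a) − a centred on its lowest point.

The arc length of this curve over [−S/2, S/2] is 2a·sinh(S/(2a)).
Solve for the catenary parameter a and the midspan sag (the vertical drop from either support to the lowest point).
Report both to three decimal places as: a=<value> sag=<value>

a=37.147 sag=15.159

seed: a₀ = √(S³/(24(L−S))) = √(65.023³/(24·8.625)) = 36.443102
iter 1: u=0.892117  f(a)=+3.498e-01  f'(a)=-5.121e-01  a ← 36.443102 − (+3.498e-01/-5.121e-01) = 37.126165
iter 2: u=0.875703  f(a)=+1.008e-02  f'(a)=-4.830e-01  a ← 37.126165 − (+1.008e-02/-4.830e-01) = 37.147029
iter 3: u=0.875211  f(a)=+8.912e-06  f'(a)=-4.821e-01  a ← 37.147029 − (+8.912e-06/-4.821e-01) = 37.147047
iter 4: u=0.875211  f(a)=+6.992e-12  f'(a)=-4.821e-01  a ← 37.147047 − (+6.992e-12/-4.821e-01) = 37.147047
converged: |Δa| < 1e-12 after 4 iterations
sag = a·(cosh(S/(2a)) − 1) = 37.147047·(cosh(0.875211) − 1) = 15.158881
T_max/T_min = cosh(S/(2a)) = 1.408078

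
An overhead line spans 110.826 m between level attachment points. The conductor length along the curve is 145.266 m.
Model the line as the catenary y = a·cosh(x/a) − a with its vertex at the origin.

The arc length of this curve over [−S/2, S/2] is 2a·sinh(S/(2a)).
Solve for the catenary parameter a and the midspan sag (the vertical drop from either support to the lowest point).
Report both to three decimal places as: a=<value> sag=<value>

seed: a₀ = √(S³/(24(L−S))) = √(110.826³/(24·34.440)) = 40.581238
iter 1: u=1.365483  f(a)=+3.357e+00  f'(a)=-2.036e+00  a ← 40.581238 − (+3.357e+00/-2.036e+00) = 42.230378
iter 2: u=1.312160  f(a)=+2.155e-01  f'(a)=-1.782e+00  a ← 42.230378 − (+2.155e-01/-1.782e+00) = 42.351304
iter 3: u=1.308413  f(a)=+1.023e-03  f'(a)=-1.765e+00  a ← 42.351304 − (+1.023e-03/-1.765e+00) = 42.351883
iter 4: u=1.308395  f(a)=+2.326e-08  f'(a)=-1.765e+00  a ← 42.351883 − (+2.326e-08/-1.765e+00) = 42.351883
iter 5: u=1.308395  f(a)=+0.000e+00  f'(a)=-1.765e+00  a ← 42.351883 − (+0.000e+00/-1.765e+00) = 42.351883
converged: |Δa| < 1e-12 after 5 iterations
sag = a·(cosh(S/(2a)) − 1) = 42.351883·(cosh(1.308395) − 1) = 41.726858
T_max/T_min = cosh(S/(2a)) = 1.985242

a=42.352 sag=41.727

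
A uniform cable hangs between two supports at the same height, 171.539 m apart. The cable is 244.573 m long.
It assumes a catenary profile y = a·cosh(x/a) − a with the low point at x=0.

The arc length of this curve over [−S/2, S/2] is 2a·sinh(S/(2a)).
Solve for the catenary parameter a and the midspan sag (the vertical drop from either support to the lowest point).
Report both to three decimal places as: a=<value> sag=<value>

seed: a₀ = √(S³/(24(L−S))) = √(171.539³/(24·73.034)) = 53.663148
iter 1: u=1.598294  f(a)=+9.916e+00  f'(a)=-3.484e+00  a ← 53.663148 − (+9.916e+00/-3.484e+00) = 56.509582
iter 2: u=1.517787  f(a)=+8.436e-01  f'(a)=-2.914e+00  a ← 56.509582 − (+8.436e-01/-2.914e+00) = 56.799086
iter 3: u=1.510051  f(a)=+7.361e-03  f'(a)=-2.863e+00  a ← 56.799086 − (+7.361e-03/-2.863e+00) = 56.801657
iter 4: u=1.509982  f(a)=+5.711e-07  f'(a)=-2.863e+00  a ← 56.801657 − (+5.711e-07/-2.863e+00) = 56.801657
iter 5: u=1.509982  f(a)=-5.684e-14  f'(a)=-2.863e+00  a ← 56.801657 − (-5.684e-14/-2.863e+00) = 56.801657
converged: |Δa| < 1e-12 after 5 iterations
sag = a·(cosh(S/(2a)) − 1) = 56.801657·(cosh(1.509982) − 1) = 78.033117
T_max/T_min = cosh(S/(2a)) = 2.373782

a=56.802 sag=78.033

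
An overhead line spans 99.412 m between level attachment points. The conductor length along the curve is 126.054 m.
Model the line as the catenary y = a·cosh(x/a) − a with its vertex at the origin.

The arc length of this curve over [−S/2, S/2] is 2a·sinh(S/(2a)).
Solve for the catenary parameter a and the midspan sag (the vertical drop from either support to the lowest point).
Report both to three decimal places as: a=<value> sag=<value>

a=40.686 sag=34.332

seed: a₀ = √(S³/(24(L−S))) = √(99.412³/(24·26.642)) = 39.198476
iter 1: u=1.268059  f(a)=+2.226e+00  f'(a)=-1.591e+00  a ← 39.198476 − (+2.226e+00/-1.591e+00) = 40.597633
iter 2: u=1.224357  f(a)=+1.247e-01  f'(a)=-1.417e+00  a ← 40.597633 − (+1.247e-01/-1.417e+00) = 40.685648
iter 3: u=1.221708  f(a)=+4.431e-04  f'(a)=-1.407e+00  a ← 40.685648 − (+4.431e-04/-1.407e+00) = 40.685963
iter 4: u=1.221699  f(a)=+5.636e-09  f'(a)=-1.407e+00  a ← 40.685963 − (+5.636e-09/-1.407e+00) = 40.685963
iter 5: u=1.221699  f(a)=-1.421e-14  f'(a)=-1.407e+00  a ← 40.685963 − (-1.421e-14/-1.407e+00) = 40.685963
converged: |Δa| < 1e-12 after 5 iterations
sag = a·(cosh(S/(2a)) − 1) = 40.685963·(cosh(1.221699) − 1) = 34.332370
T_max/T_min = cosh(S/(2a)) = 1.843838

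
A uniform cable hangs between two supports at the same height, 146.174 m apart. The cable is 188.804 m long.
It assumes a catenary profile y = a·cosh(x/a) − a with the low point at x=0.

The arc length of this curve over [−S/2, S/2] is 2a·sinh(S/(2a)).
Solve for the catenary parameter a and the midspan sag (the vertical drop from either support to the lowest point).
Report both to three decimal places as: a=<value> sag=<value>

a=57.522 sag=53.024

seed: a₀ = √(S³/(24(L−S))) = √(146.174³/(24·42.630)) = 55.251225
iter 1: u=1.322812  f(a)=+3.889e+00  f'(a)=-1.831e+00  a ← 55.251225 − (+3.889e+00/-1.831e+00) = 57.375677
iter 2: u=1.273832  f(a)=+2.356e-01  f'(a)=-1.615e+00  a ← 57.375677 − (+2.356e-01/-1.615e+00) = 57.521537
iter 3: u=1.270602  f(a)=+9.874e-04  f'(a)=-1.601e+00  a ← 57.521537 − (+9.874e-04/-1.601e+00) = 57.522153
iter 4: u=1.270589  f(a)=+1.751e-08  f'(a)=-1.601e+00  a ← 57.522153 − (+1.751e-08/-1.601e+00) = 57.522153
iter 5: u=1.270589  f(a)=-2.842e-14  f'(a)=-1.601e+00  a ← 57.522153 − (-2.842e-14/-1.601e+00) = 57.522153
converged: |Δa| < 1e-12 after 5 iterations
sag = a·(cosh(S/(2a)) − 1) = 57.522153·(cosh(1.270589) − 1) = 53.024379
T_max/T_min = cosh(S/(2a)) = 1.921808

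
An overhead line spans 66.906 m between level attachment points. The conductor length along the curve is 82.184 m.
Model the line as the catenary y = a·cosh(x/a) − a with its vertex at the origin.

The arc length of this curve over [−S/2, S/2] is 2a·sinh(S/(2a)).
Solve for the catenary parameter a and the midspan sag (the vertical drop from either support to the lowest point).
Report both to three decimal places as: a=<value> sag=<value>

seed: a₀ = √(S³/(24(L−S))) = √(66.906³/(24·15.278)) = 28.579770
iter 1: u=1.170513  f(a)=+1.081e+00  f'(a)=-1.223e+00  a ← 28.579770 − (+1.081e+00/-1.223e+00) = 29.464017
iter 2: u=1.135385  f(a)=+5.222e-02  f'(a)=-1.107e+00  a ← 29.464017 − (+5.222e-02/-1.107e+00) = 29.511167
iter 3: u=1.133571  f(a)=+1.354e-04  f'(a)=-1.102e+00  a ← 29.511167 − (+1.354e-04/-1.102e+00) = 29.511290
iter 4: u=1.133566  f(a)=+9.160e-10  f'(a)=-1.102e+00  a ← 29.511290 − (+9.160e-10/-1.102e+00) = 29.511290
iter 5: u=1.133566  f(a)=+0.000e+00  f'(a)=-1.102e+00  a ← 29.511290 − (+0.000e+00/-1.102e+00) = 29.511290
converged: |Δa| < 1e-12 after 5 iterations
sag = a·(cosh(S/(2a)) − 1) = 29.511290·(cosh(1.133566) − 1) = 21.079902
T_max/T_min = cosh(S/(2a)) = 1.714300

a=29.511 sag=21.080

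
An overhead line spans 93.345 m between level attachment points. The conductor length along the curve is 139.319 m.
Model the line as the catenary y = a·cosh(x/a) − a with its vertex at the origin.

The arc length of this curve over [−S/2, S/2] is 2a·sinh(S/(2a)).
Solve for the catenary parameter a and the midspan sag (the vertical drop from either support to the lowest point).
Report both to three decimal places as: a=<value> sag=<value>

seed: a₀ = √(S³/(24(L−S))) = √(93.345³/(24·45.974)) = 27.150312
iter 1: u=1.719041  f(a)=+7.291e+00  f'(a)=-4.499e+00  a ← 27.150312 − (+7.291e+00/-4.499e+00) = 28.770888
iter 2: u=1.622213  f(a)=+7.038e-01  f'(a)=-3.669e+00  a ← 28.770888 − (+7.038e-01/-3.669e+00) = 28.962720
iter 3: u=1.611468  f(a)=+8.105e-03  f'(a)=-3.585e+00  a ← 28.962720 − (+8.105e-03/-3.585e+00) = 28.964981
iter 4: u=1.611342  f(a)=+1.102e-06  f'(a)=-3.584e+00  a ← 28.964981 − (+1.102e-06/-3.584e+00) = 28.964981
iter 5: u=1.611342  f(a)=+5.684e-14  f'(a)=-3.584e+00  a ← 28.964981 − (+5.684e-14/-3.584e+00) = 28.964981
converged: |Δa| < 1e-12 after 5 iterations
sag = a·(cosh(S/(2a)) − 1) = 28.964981·(cosh(1.611342) − 1) = 46.476493
T_max/T_min = cosh(S/(2a)) = 2.604575

a=28.965 sag=46.476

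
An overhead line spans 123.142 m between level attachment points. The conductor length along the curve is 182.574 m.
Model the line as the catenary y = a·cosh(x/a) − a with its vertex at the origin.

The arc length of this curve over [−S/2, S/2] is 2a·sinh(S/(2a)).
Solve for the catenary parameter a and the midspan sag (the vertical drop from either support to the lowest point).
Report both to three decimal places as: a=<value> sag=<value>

seed: a₀ = √(S³/(24(L−S))) = √(123.142³/(24·59.432)) = 36.182078
iter 1: u=1.701699  f(a)=+9.223e+00  f'(a)=-4.340e+00  a ← 36.182078 − (+9.223e+00/-4.340e+00) = 38.307017
iter 2: u=1.607303  f(a)=+8.749e-01  f'(a)=-3.553e+00  a ← 38.307017 − (+8.749e-01/-3.553e+00) = 38.553292
iter 3: u=1.597036  f(a)=+9.696e-03  f'(a)=-3.474e+00  a ← 38.553292 − (+9.696e-03/-3.474e+00) = 38.556082
iter 4: u=1.596921  f(a)=+1.220e-06  f'(a)=-3.473e+00  a ← 38.556082 − (+1.220e-06/-3.473e+00) = 38.556083
iter 5: u=1.596921  f(a)=+0.000e+00  f'(a)=-3.473e+00  a ← 38.556083 − (+0.000e+00/-3.473e+00) = 38.556083
converged: |Δa| < 1e-12 after 5 iterations
sag = a·(cosh(S/(2a)) − 1) = 38.556083·(cosh(1.596921) − 1) = 60.539265
T_max/T_min = cosh(S/(2a)) = 2.570161

a=38.556 sag=60.539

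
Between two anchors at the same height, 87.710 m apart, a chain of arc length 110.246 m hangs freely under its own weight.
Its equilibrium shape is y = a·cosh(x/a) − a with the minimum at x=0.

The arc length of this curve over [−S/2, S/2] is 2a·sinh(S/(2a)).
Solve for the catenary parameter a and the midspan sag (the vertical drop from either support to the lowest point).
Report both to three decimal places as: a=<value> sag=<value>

a=36.609 sag=29.563

seed: a₀ = √(S³/(24(L−S))) = √(87.710³/(24·22.536)) = 35.320727
iter 1: u=1.241622  f(a)=+1.802e+00  f'(a)=-1.484e+00  a ← 35.320727 − (+1.802e+00/-1.484e+00) = 36.535224
iter 2: u=1.200348  f(a)=+9.713e-02  f'(a)=-1.328e+00  a ← 36.535224 − (+9.713e-02/-1.328e+00) = 36.608367
iter 3: u=1.197950  f(a)=+3.177e-04  f'(a)=-1.319e+00  a ← 36.608367 − (+3.177e-04/-1.319e+00) = 36.608608
iter 4: u=1.197942  f(a)=+3.423e-09  f'(a)=-1.319e+00  a ← 36.608608 − (+3.423e-09/-1.319e+00) = 36.608608
iter 5: u=1.197942  f(a)=-1.421e-14  f'(a)=-1.319e+00  a ← 36.608608 − (-1.421e-14/-1.319e+00) = 36.608608
converged: |Δa| < 1e-12 after 5 iterations
sag = a·(cosh(S/(2a)) − 1) = 36.608608·(cosh(1.197942) − 1) = 29.563405
T_max/T_min = cosh(S/(2a)) = 1.807553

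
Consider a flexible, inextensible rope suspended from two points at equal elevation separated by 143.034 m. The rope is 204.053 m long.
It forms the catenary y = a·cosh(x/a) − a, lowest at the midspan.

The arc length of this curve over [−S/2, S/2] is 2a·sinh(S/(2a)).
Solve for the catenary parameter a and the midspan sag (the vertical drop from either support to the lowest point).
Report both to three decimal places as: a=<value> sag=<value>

a=47.321 sag=65.146

seed: a₀ = √(S³/(24(L−S))) = √(143.034³/(24·61.019)) = 44.701363
iter 1: u=1.599884  f(a)=+8.303e+00  f'(a)=-3.496e+00  a ← 44.701363 − (+8.303e+00/-3.496e+00) = 47.076322
iter 2: u=1.519171  f(a)=+7.076e-01  f'(a)=-2.923e+00  a ← 47.076322 − (+7.076e-01/-2.923e+00) = 47.318374
iter 3: u=1.511400  f(a)=+6.197e-03  f'(a)=-2.872e+00  a ← 47.318374 − (+6.197e-03/-2.872e+00) = 47.320531
iter 4: u=1.511331  f(a)=+4.845e-07  f'(a)=-2.872e+00  a ← 47.320531 − (+4.845e-07/-2.872e+00) = 47.320531
iter 5: u=1.511331  f(a)=+5.684e-14  f'(a)=-2.872e+00  a ← 47.320531 − (+5.684e-14/-2.872e+00) = 47.320531
converged: |Δa| < 1e-12 after 5 iterations
sag = a·(cosh(S/(2a)) − 1) = 47.320531·(cosh(1.511331) − 1) = 65.145639
T_max/T_min = cosh(S/(2a)) = 2.376689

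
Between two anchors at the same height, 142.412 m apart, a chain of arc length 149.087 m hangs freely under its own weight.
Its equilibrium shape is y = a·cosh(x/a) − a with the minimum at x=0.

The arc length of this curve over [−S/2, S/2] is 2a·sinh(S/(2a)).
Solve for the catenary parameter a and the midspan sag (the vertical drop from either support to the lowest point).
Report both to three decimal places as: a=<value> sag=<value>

seed: a₀ = √(S³/(24(L−S))) = √(142.412³/(24·6.675)) = 134.272978
iter 1: u=0.530308  f(a)=+9.449e-02  f'(a)=-1.022e-01  a ← 134.272978 − (+9.449e-02/-1.022e-01) = 135.197100
iter 2: u=0.526683  f(a)=+9.844e-04  f'(a)=-1.001e-01  a ← 135.197100 − (+9.844e-04/-1.001e-01) = 135.206932
iter 3: u=0.526645  f(a)=+1.093e-07  f'(a)=-1.001e-01  a ← 135.206932 − (+1.093e-07/-1.001e-01) = 135.206933
iter 4: u=0.526645  f(a)=+5.684e-14  f'(a)=-1.001e-01  a ← 135.206933 − (+5.684e-14/-1.001e-01) = 135.206933
converged: |Δa| < 1e-12 after 4 iterations
sag = a·(cosh(S/(2a)) − 1) = 135.206933·(cosh(0.526645) − 1) = 19.187523
T_max/T_min = cosh(S/(2a)) = 1.141912

a=135.207 sag=19.188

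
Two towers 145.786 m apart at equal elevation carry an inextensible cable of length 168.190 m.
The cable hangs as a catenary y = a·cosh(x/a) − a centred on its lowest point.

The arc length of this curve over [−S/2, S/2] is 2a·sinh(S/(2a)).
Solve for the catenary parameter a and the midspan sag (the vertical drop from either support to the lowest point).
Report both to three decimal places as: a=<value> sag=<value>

seed: a₀ = √(S³/(24(L−S))) = √(145.786³/(24·22.404)) = 75.911107
iter 1: u=0.960242  f(a)=+1.056e+00  f'(a)=-6.465e-01  a ← 75.911107 − (+1.056e+00/-6.465e-01) = 77.544261
iter 2: u=0.940018  f(a)=+3.504e-02  f'(a)=-6.043e-01  a ← 77.544261 − (+3.504e-02/-6.043e-01) = 77.602242
iter 3: u=0.939316  f(a)=+4.151e-05  f'(a)=-6.028e-01  a ← 77.602242 − (+4.151e-05/-6.028e-01) = 77.602311
iter 4: u=0.939315  f(a)=+5.844e-11  f'(a)=-6.028e-01  a ← 77.602311 − (+5.844e-11/-6.028e-01) = 77.602311
iter 5: u=0.939315  f(a)=+0.000e+00  f'(a)=-6.028e-01  a ← 77.602311 − (+0.000e+00/-6.028e-01) = 77.602311
converged: |Δa| < 1e-12 after 5 iterations
sag = a·(cosh(S/(2a)) − 1) = 77.602311·(cosh(0.939315) − 1) = 36.827089
T_max/T_min = cosh(S/(2a)) = 1.474562

a=77.602 sag=36.827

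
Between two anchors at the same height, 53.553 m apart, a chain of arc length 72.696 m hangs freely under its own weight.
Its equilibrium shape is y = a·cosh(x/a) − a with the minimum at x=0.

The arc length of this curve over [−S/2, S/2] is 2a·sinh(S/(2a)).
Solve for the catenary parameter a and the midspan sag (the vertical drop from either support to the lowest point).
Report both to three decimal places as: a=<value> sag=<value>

seed: a₀ = √(S³/(24(L−S))) = √(53.553³/(24·19.143)) = 18.283742
iter 1: u=1.464498  f(a)=+2.161e+00  f'(a)=-2.579e+00  a ← 18.283742 − (+2.161e+00/-2.579e+00) = 19.121643
iter 2: u=1.400324  f(a)=+1.574e-01  f'(a)=-2.216e+00  a ← 19.121643 − (+1.574e-01/-2.216e+00) = 19.192693
iter 3: u=1.395140  f(a)=+9.806e-04  f'(a)=-2.188e+00  a ← 19.192693 − (+9.806e-04/-2.188e+00) = 19.193141
iter 4: u=1.395108  f(a)=+3.857e-08  f'(a)=-2.188e+00  a ← 19.193141 − (+3.857e-08/-2.188e+00) = 19.193141
iter 5: u=1.395108  f(a)=+0.000e+00  f'(a)=-2.188e+00  a ← 19.193141 − (+0.000e+00/-2.188e+00) = 19.193141
converged: |Δa| < 1e-12 after 5 iterations
sag = a·(cosh(S/(2a)) − 1) = 19.193141·(cosh(1.395108) − 1) = 21.911041
T_max/T_min = cosh(S/(2a)) = 2.141608

a=19.193 sag=21.911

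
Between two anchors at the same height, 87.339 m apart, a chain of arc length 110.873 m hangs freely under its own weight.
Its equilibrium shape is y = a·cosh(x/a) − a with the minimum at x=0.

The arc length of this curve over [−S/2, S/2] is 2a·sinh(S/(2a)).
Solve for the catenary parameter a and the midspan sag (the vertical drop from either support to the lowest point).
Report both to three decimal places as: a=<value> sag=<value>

a=35.655 sag=30.258

seed: a₀ = √(S³/(24(L−S))) = √(87.339³/(24·23.534)) = 34.344629
iter 1: u=1.271509  f(a)=+1.977e+00  f'(a)=-1.605e+00  a ← 34.344629 − (+1.977e+00/-1.605e+00) = 35.576435
iter 2: u=1.227484  f(a)=+1.114e-01  f'(a)=-1.429e+00  a ← 35.576435 − (+1.114e-01/-1.429e+00) = 35.654360
iter 3: u=1.224801  f(a)=+3.998e-04  f'(a)=-1.419e+00  a ← 35.654360 − (+3.998e-04/-1.419e+00) = 35.654642
iter 4: u=1.224791  f(a)=+5.195e-09  f'(a)=-1.419e+00  a ← 35.654642 − (+5.195e-09/-1.419e+00) = 35.654642
iter 5: u=1.224791  f(a)=+0.000e+00  f'(a)=-1.419e+00  a ← 35.654642 − (+0.000e+00/-1.419e+00) = 35.654642
converged: |Δa| < 1e-12 after 5 iterations
sag = a·(cosh(S/(2a)) − 1) = 35.654642·(cosh(1.224791) − 1) = 30.257868
T_max/T_min = cosh(S/(2a)) = 1.848638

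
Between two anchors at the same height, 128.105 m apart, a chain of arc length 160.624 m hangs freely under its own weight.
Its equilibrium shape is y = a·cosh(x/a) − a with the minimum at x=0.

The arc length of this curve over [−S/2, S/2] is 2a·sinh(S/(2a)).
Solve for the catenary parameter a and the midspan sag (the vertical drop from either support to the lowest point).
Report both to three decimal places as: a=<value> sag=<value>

seed: a₀ = √(S³/(24(L−S))) = √(128.105³/(24·32.519)) = 51.900902
iter 1: u=1.234131  f(a)=+2.568e+00  f'(a)=-1.455e+00  a ← 51.900902 − (+2.568e+00/-1.455e+00) = 53.666390
iter 2: u=1.193531  f(a)=+1.369e-01  f'(a)=-1.303e+00  a ← 53.666390 − (+1.369e-01/-1.303e+00) = 53.771396
iter 3: u=1.191200  f(a)=+4.371e-04  f'(a)=-1.295e+00  a ← 53.771396 − (+4.371e-04/-1.295e+00) = 53.771733
iter 4: u=1.191193  f(a)=+4.490e-09  f'(a)=-1.295e+00  a ← 53.771733 − (+4.490e-09/-1.295e+00) = 53.771733
iter 5: u=1.191193  f(a)=+0.000e+00  f'(a)=-1.295e+00  a ← 53.771733 − (+0.000e+00/-1.295e+00) = 53.771733
converged: |Δa| < 1e-12 after 5 iterations
sag = a·(cosh(S/(2a)) − 1) = 53.771733·(cosh(1.191193) − 1) = 42.879271
T_max/T_min = cosh(S/(2a)) = 1.797431

a=53.772 sag=42.879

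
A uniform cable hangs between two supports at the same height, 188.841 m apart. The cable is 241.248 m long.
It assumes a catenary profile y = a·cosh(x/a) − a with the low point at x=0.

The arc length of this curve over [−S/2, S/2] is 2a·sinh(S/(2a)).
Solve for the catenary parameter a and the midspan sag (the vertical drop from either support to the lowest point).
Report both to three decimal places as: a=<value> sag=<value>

seed: a₀ = √(S³/(24(L−S))) = √(188.841³/(24·52.407)) = 73.171872
iter 1: u=1.290393  f(a)=+4.540e+00  f'(a)=-1.686e+00  a ← 73.171872 − (+4.540e+00/-1.686e+00) = 75.865437
iter 2: u=1.244579  f(a)=+2.627e-01  f'(a)=-1.496e+00  a ← 75.865437 − (+2.627e-01/-1.496e+00) = 76.041111
iter 3: u=1.241703  f(a)=+9.995e-04  f'(a)=-1.484e+00  a ← 76.041111 − (+9.995e-04/-1.484e+00) = 76.041785
iter 4: u=1.241692  f(a)=+1.459e-08  f'(a)=-1.484e+00  a ← 76.041785 − (+1.459e-08/-1.484e+00) = 76.041785
iter 5: u=1.241692  f(a)=+5.684e-14  f'(a)=-1.484e+00  a ← 76.041785 − (+5.684e-14/-1.484e+00) = 76.041785
converged: |Δa| < 1e-12 after 5 iterations
sag = a·(cosh(S/(2a)) − 1) = 76.041785·(cosh(1.241692) − 1) = 66.550299
T_max/T_min = cosh(S/(2a)) = 1.875181

a=76.042 sag=66.550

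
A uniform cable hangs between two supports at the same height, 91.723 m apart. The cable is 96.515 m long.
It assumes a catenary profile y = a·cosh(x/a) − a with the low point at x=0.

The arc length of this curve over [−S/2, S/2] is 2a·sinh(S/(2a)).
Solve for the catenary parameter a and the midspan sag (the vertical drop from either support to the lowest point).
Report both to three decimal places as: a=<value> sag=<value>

seed: a₀ = √(S³/(24(L−S))) = √(91.723³/(24·4.792)) = 81.913098
iter 1: u=0.559880  f(a)=+7.567e-02  f'(a)=-1.207e-01  a ← 81.913098 − (+7.567e-02/-1.207e-01) = 82.539962
iter 2: u=0.555628  f(a)=+8.774e-04  f'(a)=-1.179e-01  a ← 82.539962 − (+8.774e-04/-1.179e-01) = 82.547402
iter 3: u=0.555578  f(a)=+1.210e-07  f'(a)=-1.179e-01  a ← 82.547402 − (+1.210e-07/-1.179e-01) = 82.547403
iter 4: u=0.555578  f(a)=+1.421e-14  f'(a)=-1.179e-01  a ← 82.547403 − (+1.421e-14/-1.179e-01) = 82.547403
converged: |Δa| < 1e-12 after 4 iterations
sag = a·(cosh(S/(2a)) − 1) = 82.547403·(cosh(0.555578) − 1) = 13.070901
T_max/T_min = cosh(S/(2a)) = 1.158344

a=82.547 sag=13.071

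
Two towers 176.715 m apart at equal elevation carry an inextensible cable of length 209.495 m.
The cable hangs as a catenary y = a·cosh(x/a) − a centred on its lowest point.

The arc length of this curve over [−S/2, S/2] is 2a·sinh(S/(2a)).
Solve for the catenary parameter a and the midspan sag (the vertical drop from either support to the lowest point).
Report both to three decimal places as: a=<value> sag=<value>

seed: a₀ = √(S³/(24(L−S))) = √(176.715³/(24·32.780)) = 83.752933
iter 1: u=1.054978  f(a)=+1.873e+00  f'(a)=-8.734e-01  a ← 83.752933 − (+1.873e+00/-8.734e-01) = 85.897644
iter 2: u=1.028637  f(a)=+7.437e-02  f'(a)=-8.053e-01  a ← 85.897644 − (+7.437e-02/-8.053e-01) = 85.989989
iter 3: u=1.027532  f(a)=+1.279e-04  f'(a)=-8.026e-01  a ← 85.989989 − (+1.279e-04/-8.026e-01) = 85.990148
iter 4: u=1.027531  f(a)=+3.801e-10  f'(a)=-8.026e-01  a ← 85.990148 − (+3.801e-10/-8.026e-01) = 85.990148
iter 5: u=1.027531  f(a)=+0.000e+00  f'(a)=-8.026e-01  a ← 85.990148 − (+0.000e+00/-8.026e-01) = 85.990148
converged: |Δa| < 1e-12 after 5 iterations
sag = a·(cosh(S/(2a)) − 1) = 85.990148·(cosh(1.027531) − 1) = 49.532338
T_max/T_min = cosh(S/(2a)) = 1.576023

a=85.990 sag=49.532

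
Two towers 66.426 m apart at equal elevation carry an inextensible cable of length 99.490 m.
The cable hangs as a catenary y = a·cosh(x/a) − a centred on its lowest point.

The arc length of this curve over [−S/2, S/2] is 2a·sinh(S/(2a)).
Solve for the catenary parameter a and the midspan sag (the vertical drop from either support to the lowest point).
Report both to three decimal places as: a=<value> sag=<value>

a=20.516 sag=33.294

seed: a₀ = √(S³/(24(L−S))) = √(66.426³/(24·33.064)) = 19.218692
iter 1: u=1.728161  f(a)=+5.303e+00  f'(a)=-4.584e+00  a ← 19.218692 − (+5.303e+00/-4.584e+00) = 20.375551
iter 2: u=1.630042  f(a)=+5.166e-01  f'(a)=-3.731e+00  a ← 20.375551 − (+5.166e-01/-3.731e+00) = 20.514010
iter 3: u=1.619040  f(a)=+6.070e-03  f'(a)=-3.644e+00  a ← 20.514010 − (+6.070e-03/-3.644e+00) = 20.515676
iter 4: u=1.618908  f(a)=+8.597e-07  f'(a)=-3.643e+00  a ← 20.515676 − (+8.597e-07/-3.643e+00) = 20.515676
iter 5: u=1.618908  f(a)=+1.421e-14  f'(a)=-3.643e+00  a ← 20.515676 − (+1.421e-14/-3.643e+00) = 20.515676
converged: |Δa| < 1e-12 after 5 iterations
sag = a·(cosh(S/(2a)) − 1) = 20.515676·(cosh(1.618908) − 1) = 33.293784
T_max/T_min = cosh(S/(2a)) = 2.622846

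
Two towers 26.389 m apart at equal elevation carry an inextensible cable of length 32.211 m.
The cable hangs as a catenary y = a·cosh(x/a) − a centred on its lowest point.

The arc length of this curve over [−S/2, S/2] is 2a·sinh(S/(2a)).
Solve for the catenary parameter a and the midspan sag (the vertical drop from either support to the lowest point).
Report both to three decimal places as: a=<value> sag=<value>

seed: a₀ = √(S³/(24(L−S))) = √(26.389³/(24·5.822)) = 11.468132
iter 1: u=1.150536  f(a)=+3.977e-01  f'(a)=-1.156e+00  a ← 11.468132 − (+3.977e-01/-1.156e+00) = 11.812097
iter 2: u=1.117033  f(a)=+1.859e-02  f'(a)=-1.050e+00  a ← 11.812097 − (+1.859e-02/-1.050e+00) = 11.829799
iter 3: u=1.115361  f(a)=+4.506e-05  f'(a)=-1.045e+00  a ← 11.829799 − (+4.506e-05/-1.045e+00) = 11.829842
iter 4: u=1.115357  f(a)=+2.660e-10  f'(a)=-1.045e+00  a ← 11.829842 − (+2.660e-10/-1.045e+00) = 11.829842
iter 5: u=1.115357  f(a)=+0.000e+00  f'(a)=-1.045e+00  a ← 11.829842 − (+0.000e+00/-1.045e+00) = 11.829842
converged: |Δa| < 1e-12 after 5 iterations
sag = a·(cosh(S/(2a)) − 1) = 11.829842·(cosh(1.115357) − 1) = 8.153458
T_max/T_min = cosh(S/(2a)) = 1.689228

a=11.830 sag=8.153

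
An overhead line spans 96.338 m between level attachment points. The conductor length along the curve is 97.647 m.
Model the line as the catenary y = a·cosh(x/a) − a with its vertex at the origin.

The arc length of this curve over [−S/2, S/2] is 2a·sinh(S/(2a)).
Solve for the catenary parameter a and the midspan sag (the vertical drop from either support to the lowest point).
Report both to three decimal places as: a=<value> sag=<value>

a=169.045 sag=6.909

seed: a₀ = √(S³/(24(L−S))) = √(96.338³/(24·1.309)) = 168.702297
iter 1: u=0.285527  f(a)=+5.346e-03  f'(a)=-1.565e-02  a ← 168.702297 − (+5.346e-03/-1.565e-02) = 169.044009
iter 2: u=0.284949  f(a)=+1.629e-05  f'(a)=-1.555e-02  a ← 169.044009 − (+1.629e-05/-1.555e-02) = 169.045057
iter 3: u=0.284948  f(a)=+1.522e-10  f'(a)=-1.555e-02  a ← 169.045057 − (+1.522e-10/-1.555e-02) = 169.045057
iter 4: u=0.284948  f(a)=+1.421e-14  f'(a)=-1.555e-02  a ← 169.045057 − (+1.421e-14/-1.555e-02) = 169.045057
converged: |Δa| < 1e-12 after 4 iterations
sag = a·(cosh(S/(2a)) − 1) = 169.045057·(cosh(0.284948) − 1) = 6.909384
T_max/T_min = cosh(S/(2a)) = 1.040873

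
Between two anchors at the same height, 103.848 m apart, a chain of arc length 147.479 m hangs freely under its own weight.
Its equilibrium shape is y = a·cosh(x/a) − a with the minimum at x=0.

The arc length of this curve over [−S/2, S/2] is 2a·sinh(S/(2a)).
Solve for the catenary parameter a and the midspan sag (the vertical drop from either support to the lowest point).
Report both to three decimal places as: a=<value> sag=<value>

a=34.593 sag=46.858

seed: a₀ = √(S³/(24(L−S))) = √(103.848³/(24·43.631)) = 32.703482
iter 1: u=1.587721  f(a)=+5.841e+00  f'(a)=-3.404e+00  a ← 32.703482 − (+5.841e+00/-3.404e+00) = 34.419294
iter 2: u=1.508572  f(a)=+4.912e-01  f'(a)=-2.854e+00  a ← 34.419294 − (+4.912e-01/-2.854e+00) = 34.591410
iter 3: u=1.501066  f(a)=+4.178e-03  f'(a)=-2.805e+00  a ← 34.591410 − (+4.178e-03/-2.805e+00) = 34.592899
iter 4: u=1.501002  f(a)=+3.079e-07  f'(a)=-2.805e+00  a ← 34.592899 − (+3.079e-07/-2.805e+00) = 34.592899
iter 5: u=1.501002  f(a)=-2.842e-14  f'(a)=-2.805e+00  a ← 34.592899 − (-2.842e-14/-2.805e+00) = 34.592899
converged: |Δa| < 1e-12 after 5 iterations
sag = a·(cosh(S/(2a)) − 1) = 34.592899·(cosh(1.501002) − 1) = 46.857592
T_max/T_min = cosh(S/(2a)) = 2.354544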